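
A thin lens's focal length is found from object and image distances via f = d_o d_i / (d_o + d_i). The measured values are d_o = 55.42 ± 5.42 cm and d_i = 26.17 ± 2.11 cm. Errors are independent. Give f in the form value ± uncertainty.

17.78 ± 1.12 cm

∂f/∂d_o = (d_i/(d_o+d_i))² = 0.103;  ∂f/∂d_i = (d_o/(d_o+d_i))² = 0.461
δf = √((∂f/∂d_o · δd_o)² + (∂f/∂d_i · δd_i)²) = √(0.311 + 0.948) = 1.12 cm
f = 17.78 cm.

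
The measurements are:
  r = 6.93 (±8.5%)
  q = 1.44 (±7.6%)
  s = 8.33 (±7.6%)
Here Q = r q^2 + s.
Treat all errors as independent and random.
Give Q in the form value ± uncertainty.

22.7 ± 2.58

Let p = r·q^2 = 14.4. δp/p = √((1·δr/r)² + (2·δq/q)²) = √(0.00723 + 0.0231) = 0.174, so δp = 2.50.
Q = p + s: δQ = √(δp² + δs²) = √(6.26 + 0.401) = 2.58
Q = 22.7.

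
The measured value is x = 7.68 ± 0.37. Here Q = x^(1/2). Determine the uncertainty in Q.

0.0668

Q ∝ x^(1/2), so δQ/Q = |½| · δx/x = 0.5 × 0.0482 = 0.0241.
Q = 2.77, so δQ = 0.0241 × 2.77 = 0.0668.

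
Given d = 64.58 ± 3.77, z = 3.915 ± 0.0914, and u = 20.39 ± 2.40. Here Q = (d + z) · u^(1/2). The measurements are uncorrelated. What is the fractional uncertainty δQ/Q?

Let w = d + z = 68.50. δw = √(δd² + δz²) = √(14.2 + 0.00835) = 3.77, so δw/w = 0.0551.
Q is then a monomial in w, u:
δQ/Q = √((δw/w)² + (½·δu/u)²) = √(0.00303 + 0.00346) = 0.0806

0.0806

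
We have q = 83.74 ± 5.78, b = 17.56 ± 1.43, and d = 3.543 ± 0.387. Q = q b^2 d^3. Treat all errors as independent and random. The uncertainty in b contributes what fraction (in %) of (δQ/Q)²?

19.1%

(δQ/Q)² = (1·δq/q)² + (2·δb/b)² + (3·δd/d)²
  q term: (1×0.0690)² = 0.00476
  b term: (2×0.0814)² = 0.0265
  d term: (3×0.109)² = 0.107
Total = 0.139. Share from b = 0.0265/0.139 = 0.191.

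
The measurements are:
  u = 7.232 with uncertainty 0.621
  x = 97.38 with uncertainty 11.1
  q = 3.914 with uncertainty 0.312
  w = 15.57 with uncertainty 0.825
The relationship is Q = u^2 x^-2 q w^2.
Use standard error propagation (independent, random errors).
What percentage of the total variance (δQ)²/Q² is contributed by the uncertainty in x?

(δQ/Q)² = (2·δu/u)² + (-2·δx/x)² + (1·δq/q)² + (2·δw/w)²
  u term: (2×0.0859)² = 0.0295
  x term: (-2×0.114)² = 0.0520
  q term: (1×0.0797)² = 0.00635
  w term: (2×0.0530)² = 0.0112
Total = 0.0990. Share from x = 0.0520/0.0990 = 0.525.

52.5%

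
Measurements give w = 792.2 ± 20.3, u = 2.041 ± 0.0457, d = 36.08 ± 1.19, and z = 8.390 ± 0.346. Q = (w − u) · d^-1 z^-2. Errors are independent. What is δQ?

Let h = w − u = 790.2. δh = √(δw² + δu²) = √(412 + 0.00209) = 20.3, so δh/h = 0.0257.
Q is then a monomial in h, d, z:
δQ/Q = √((δh/h)² + (-1·δd/d)² + (-2·δz/z)²) = √(0.000660 + 0.00109 + 0.00680) = 0.0925
Q = 0.3111, so δQ = 0.0925 × 0.3111 = 0.0288.

0.0288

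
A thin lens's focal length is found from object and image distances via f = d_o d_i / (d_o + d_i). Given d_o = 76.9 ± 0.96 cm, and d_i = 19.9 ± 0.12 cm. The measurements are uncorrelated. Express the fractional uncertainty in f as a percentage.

0.543%

∂f/∂d_o = (d_i/(d_o+d_i))² = 0.0423;  ∂f/∂d_i = (d_o/(d_o+d_i))² = 0.631
δf = √((∂f/∂d_o · δd_o)² + (∂f/∂d_i · δd_i)²) = √(0.00165 + 0.00574) = 0.0859 cm
f = 15.8 cm, so δf/f = 0.0859/15.8 = 0.00543.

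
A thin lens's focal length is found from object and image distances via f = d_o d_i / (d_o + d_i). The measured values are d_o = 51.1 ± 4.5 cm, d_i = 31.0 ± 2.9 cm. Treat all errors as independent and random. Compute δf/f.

0.0671

∂f/∂d_o = (d_i/(d_o+d_i))² = 0.143;  ∂f/∂d_i = (d_o/(d_o+d_i))² = 0.387
δf = √((∂f/∂d_o · δd_o)² + (∂f/∂d_i · δd_i)²) = √(0.412 + 1.26) = 1.29 cm
f = 19.3 cm, so δf/f = 1.29/19.3 = 0.0671.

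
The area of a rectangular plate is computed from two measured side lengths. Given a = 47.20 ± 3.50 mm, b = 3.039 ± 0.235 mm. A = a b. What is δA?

Since A is a product/quotient, work with relative uncertainties:
  (1·δa/a)² = (1×0.0742)² = 0.00550;  (1·δb/b)² = (1×0.0773)² = 0.00598
δA/A = √(0.0115) = 0.107
A = 143.4 mm^2, so δA = 0.107 × 143.4 = 15.4 mm^2.

15.4 mm^2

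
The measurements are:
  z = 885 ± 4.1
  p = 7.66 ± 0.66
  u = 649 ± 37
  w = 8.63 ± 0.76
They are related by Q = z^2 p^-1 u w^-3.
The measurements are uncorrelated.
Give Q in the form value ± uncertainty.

(1.03 ± 0.293) × 10^5

Q is a product of powers, so relative uncertainties combine in quadrature:
  (2·δz/z)² = (2×0.00463)² = 8.59e-05;  (-1·δp/p)² = (-1×0.0862)² = 0.00742;  (1·δu/u)² = (1×0.0570)² = 0.00325;  (-3·δw/w)² = (-3×0.0881)² = 0.0698
δQ/Q = √(0.0806) = 0.284
Q = 1.03e+05, so δQ = 0.284 × 1.03e+05 = 29300.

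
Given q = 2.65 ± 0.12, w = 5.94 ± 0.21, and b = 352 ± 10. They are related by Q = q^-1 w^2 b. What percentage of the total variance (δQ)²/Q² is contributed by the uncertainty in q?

26.1%

(δQ/Q)² = (-1·δq/q)² + (2·δw/w)² + (1·δb/b)²
  q term: (-1×0.0453)² = 0.00205
  w term: (2×0.0354)² = 0.00500
  b term: (1×0.0284)² = 0.000807
Total = 0.00786. Share from q = 0.00205/0.00786 = 0.261.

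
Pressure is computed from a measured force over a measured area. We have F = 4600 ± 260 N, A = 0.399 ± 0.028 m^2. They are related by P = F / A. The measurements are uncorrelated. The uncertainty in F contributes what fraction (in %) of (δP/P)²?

39.3%

(δP/P)² = (1·δF/F)² + (-1·δA/A)²
  F term: (1×0.0565)² = 0.00319
  A term: (-1×0.0702)² = 0.00492
Total = 0.00812. Share from F = 0.00319/0.00812 = 0.393.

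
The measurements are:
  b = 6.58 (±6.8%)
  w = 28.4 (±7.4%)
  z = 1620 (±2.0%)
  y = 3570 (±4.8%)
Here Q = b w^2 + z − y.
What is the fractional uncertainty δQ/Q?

Let p = b·w^2 = 5310. δp/p = √((1·δb/b)² + (2·δw/w)²) = √(0.00462 + 0.0219) = 0.163, so δp = 864.
Q = p + z − y: δQ = √(δp² + δz² + δy²) = √(7.47e+05 + 1050 + 29400) = 882
Q = 3360, so δQ/Q = 882/3360 = 0.263.

0.263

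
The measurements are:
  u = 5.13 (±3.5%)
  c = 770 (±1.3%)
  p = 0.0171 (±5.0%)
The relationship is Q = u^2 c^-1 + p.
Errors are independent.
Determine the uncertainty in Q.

Let w = u^2·c^-1 = 0.0342. δw/w = √((2·δu/u)² + (-1·δc/c)²) = √(0.00490 + 0.000169) = 0.0712, so δw = 0.00243.
Q = w + p: δQ = √(δw² + δp²) = √(5.92e-06 + 7.31e-07) = 0.00258

0.00258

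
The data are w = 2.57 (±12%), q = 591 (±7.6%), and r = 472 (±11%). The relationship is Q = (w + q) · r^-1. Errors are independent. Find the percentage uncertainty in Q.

Let u = w + q = 594. δu = √(δw² + δq²) = √(0.0951 + 2020) = 44.9, so δu/u = 0.0757.
Q is then a monomial in u, r:
δQ/Q = √((δu/u)² + (-1·δr/r)²) = √(0.00573 + 0.0121) = 0.134

13.4%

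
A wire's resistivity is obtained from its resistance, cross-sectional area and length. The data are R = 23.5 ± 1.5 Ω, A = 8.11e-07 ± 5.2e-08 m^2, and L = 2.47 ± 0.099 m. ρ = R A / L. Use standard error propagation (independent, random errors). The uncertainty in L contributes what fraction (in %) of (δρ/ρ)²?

16.4%

(δρ/ρ)² = (1·δR/R)² + (1·δA/A)² + (-1·δL/L)²
  R term: (1×0.0638)² = 0.00407
  A term: (1×0.0641)² = 0.00411
  L term: (-1×0.0401)² = 0.00161
Total = 0.00979. Share from L = 0.00161/0.00979 = 0.164.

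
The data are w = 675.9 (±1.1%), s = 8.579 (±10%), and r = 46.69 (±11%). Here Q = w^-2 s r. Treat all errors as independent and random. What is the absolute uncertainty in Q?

0.000132

Q is a product of powers, so relative uncertainties combine in quadrature:
  (-2·δw/w)² = (-2×0.0110)² = 0.000484;  (1·δs/s)² = (1×0.100)² = 0.0100;  (1·δr/r)² = (1×0.110)² = 0.0121
δQ/Q = √(0.0226) = 0.150
Q = 0.0008768, so δQ = 0.150 × 0.0008768 = 0.000132.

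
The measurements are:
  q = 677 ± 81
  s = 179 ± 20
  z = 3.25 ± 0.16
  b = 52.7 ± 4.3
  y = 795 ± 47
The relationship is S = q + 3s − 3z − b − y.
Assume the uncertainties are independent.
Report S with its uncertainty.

357 ± 111

Each term contributes (cᵢ δxᵢ)² to (δS)²:
  (δq)² = 6560;  (3·δs)² = 3600;  (3·δz)² = 0.230;  (δb)² = 18.5;  (δy)² = 2210
δS = √(12400) = 111
S = 357.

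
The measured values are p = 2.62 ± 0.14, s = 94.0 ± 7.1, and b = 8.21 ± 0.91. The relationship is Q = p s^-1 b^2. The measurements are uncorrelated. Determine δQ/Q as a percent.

Since Q is a product/quotient, work with relative uncertainties:
  (1·δp/p)² = (1×0.0534)² = 0.00286;  (-1·δs/s)² = (-1×0.0755)² = 0.00571;  (2·δb/b)² = (2×0.111)² = 0.0491
δQ/Q = √(0.0577) = 0.240

24.0%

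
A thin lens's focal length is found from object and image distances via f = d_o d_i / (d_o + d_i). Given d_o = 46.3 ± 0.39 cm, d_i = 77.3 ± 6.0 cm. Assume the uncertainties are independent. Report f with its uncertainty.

∂f/∂d_o = (d_i/(d_o+d_i))² = 0.391;  ∂f/∂d_i = (d_o/(d_o+d_i))² = 0.140
δf = √((∂f/∂d_o · δd_o)² + (∂f/∂d_i · δd_i)²) = √(0.0233 + 0.709) = 0.856 cm
f = 29.0 cm.

29.0 ± 0.856 cm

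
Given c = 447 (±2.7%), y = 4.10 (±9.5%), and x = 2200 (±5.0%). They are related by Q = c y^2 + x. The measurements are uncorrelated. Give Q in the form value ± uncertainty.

9710 ± 1450

Let p = c·y^2 = 7510. δp/p = √((1·δc/c)² + (2·δy/y)²) = √(0.000729 + 0.0361) = 0.192, so δp = 1440.
Q = p + x: δQ = √(δp² + δx²) = √(2.08e+06 + 12100) = 1450
Q = 9710.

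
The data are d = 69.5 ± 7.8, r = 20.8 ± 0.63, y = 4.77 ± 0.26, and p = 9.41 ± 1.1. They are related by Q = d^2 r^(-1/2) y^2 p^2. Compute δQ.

Relative error in a monomial: (δQ/Q)² = Σ (nᵢ · δxᵢ/xᵢ)².
  (2·δd/d)² = (2×0.112)² = 0.0504;  (−½·δr/r)² = (-0.5×0.0303)² = 0.000229;  (2·δy/y)² = (2×0.0545)² = 0.0119;  (2·δp/p)² = (2×0.117)² = 0.0547
δQ/Q = √(0.117) = 0.342
Q = 2.13e+06, so δQ = 0.342 × 2.13e+06 = 7.3e+05.

7.3e+05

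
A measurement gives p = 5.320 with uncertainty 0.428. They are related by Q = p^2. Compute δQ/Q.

0.161

Q ∝ p^2, so δQ/Q = |2| · δp/p = 2 × 0.0805 = 0.161.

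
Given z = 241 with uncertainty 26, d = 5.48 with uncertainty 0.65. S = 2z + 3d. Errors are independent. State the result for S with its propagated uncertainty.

498 ± 52.0

Sums and differences: (δS)² = Σ (cᵢ δxᵢ)².
  (2·δz)² = 2700;  (3·δd)² = 3.80
δS = √(2710) = 52.0
S = 498.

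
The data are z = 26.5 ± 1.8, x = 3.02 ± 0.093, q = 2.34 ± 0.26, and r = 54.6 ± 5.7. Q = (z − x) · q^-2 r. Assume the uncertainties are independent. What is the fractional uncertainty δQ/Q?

0.257

Let u = z − x = 23.5. δu = √(δz² + δx²) = √(3.24 + 0.00865) = 1.80, so δu/u = 0.0768.
Q is then a monomial in u, q, r:
δQ/Q = √((δu/u)² + (-2·δq/q)² + (1·δr/r)²) = √(0.00589 + 0.0494 + 0.0109) = 0.257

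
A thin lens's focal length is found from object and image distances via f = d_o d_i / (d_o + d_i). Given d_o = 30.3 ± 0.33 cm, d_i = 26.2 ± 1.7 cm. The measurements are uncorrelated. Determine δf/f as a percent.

3.52%

∂f/∂d_o = (d_i/(d_o+d_i))² = 0.215;  ∂f/∂d_i = (d_o/(d_o+d_i))² = 0.288
δf = √((∂f/∂d_o · δd_o)² + (∂f/∂d_i · δd_i)²) = √(0.00504 + 0.239) = 0.494 cm
f = 14.1 cm, so δf/f = 0.494/14.1 = 0.0352.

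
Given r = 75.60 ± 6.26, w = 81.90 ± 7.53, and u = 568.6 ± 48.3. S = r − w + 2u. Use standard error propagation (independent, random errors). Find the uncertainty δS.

97.1

Each term contributes (cᵢ δxᵢ)² to (δS)²:
  (δr)² = 39.2;  (δw)² = 56.7;  (2·δu)² = 9330
δS = √(9430) = 97.1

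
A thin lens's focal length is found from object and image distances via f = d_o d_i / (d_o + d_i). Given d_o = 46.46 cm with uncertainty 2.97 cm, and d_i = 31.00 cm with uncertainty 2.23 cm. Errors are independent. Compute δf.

0.933 cm

∂f/∂d_o = (d_i/(d_o+d_i))² = 0.160;  ∂f/∂d_i = (d_o/(d_o+d_i))² = 0.360
δf = √((∂f/∂d_o · δd_o)² + (∂f/∂d_i · δd_i)²) = √(0.226 + 0.644) = 0.933 cm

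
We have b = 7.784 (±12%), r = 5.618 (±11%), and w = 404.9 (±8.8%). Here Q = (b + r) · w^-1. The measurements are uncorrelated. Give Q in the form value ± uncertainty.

0.03310 ± 0.00402

Let u = b + r = 13.40. δu = √(δb² + δr²) = √(0.873 + 0.382) = 1.12, so δu/u = 0.0836.
Q is then a monomial in u, w:
δQ/Q = √((δu/u)² + (-1·δw/w)²) = √(0.00698 + 0.00774) = 0.121
Q = 0.03310, so δQ = 0.121 × 0.03310 = 0.00402.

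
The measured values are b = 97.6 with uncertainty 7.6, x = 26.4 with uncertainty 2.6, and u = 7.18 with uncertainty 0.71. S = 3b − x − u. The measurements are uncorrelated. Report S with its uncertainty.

259 ± 23.0

Each term contributes (cᵢ δxᵢ)² to (δS)²:
  (3·δb)² = 520;  (δx)² = 6.76;  (δu)² = 0.504
δS = √(527) = 23.0
S = 259.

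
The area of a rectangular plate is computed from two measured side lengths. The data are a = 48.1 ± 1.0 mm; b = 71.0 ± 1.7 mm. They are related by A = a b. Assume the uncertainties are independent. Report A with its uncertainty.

Relative error in a monomial: (δA/A)² = Σ (nᵢ · δxᵢ/xᵢ)².
  (1·δa/a)² = (1×0.0208)² = 0.000432;  (1·δb/b)² = (1×0.0239)² = 0.000573
δA/A = √(0.00101) = 0.0317
A = 3420 mm^2, so δA = 0.0317 × 3420 = 108 mm^2.

3420 ± 108 mm^2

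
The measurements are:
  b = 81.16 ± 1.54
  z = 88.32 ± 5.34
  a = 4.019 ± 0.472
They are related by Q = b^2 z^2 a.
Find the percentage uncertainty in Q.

17.3%

Q is a product of powers, so relative uncertainties combine in quadrature:
  (2·δb/b)² = (2×0.0190)² = 0.00144;  (2·δz/z)² = (2×0.0605)² = 0.0146;  (1·δa/a)² = (1×0.117)² = 0.0138
δQ/Q = √(0.0299) = 0.173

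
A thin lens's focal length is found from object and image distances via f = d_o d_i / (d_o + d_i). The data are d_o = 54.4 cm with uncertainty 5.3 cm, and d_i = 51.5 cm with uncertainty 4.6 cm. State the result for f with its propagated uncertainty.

26.5 ± 1.74 cm

∂f/∂d_o = (d_i/(d_o+d_i))² = 0.236;  ∂f/∂d_i = (d_o/(d_o+d_i))² = 0.264
δf = √((∂f/∂d_o · δd_o)² + (∂f/∂d_i · δd_i)²) = √(1.57 + 1.47) = 1.74 cm
f = 26.5 cm.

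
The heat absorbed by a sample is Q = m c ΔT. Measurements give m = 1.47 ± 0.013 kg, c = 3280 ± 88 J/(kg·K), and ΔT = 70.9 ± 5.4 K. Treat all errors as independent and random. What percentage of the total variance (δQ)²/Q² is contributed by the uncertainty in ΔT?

(δQ/Q)² = (1·δm/m)² + (1·δc/c)² + (1·δΔT/ΔT)²
  m term: (1×0.00884)² = 7.82e-05
  c term: (1×0.0268)² = 0.000720
  ΔT term: (1×0.0762)² = 0.00580
Total = 0.00660. Share from ΔT = 0.00580/0.00660 = 0.879.

87.9%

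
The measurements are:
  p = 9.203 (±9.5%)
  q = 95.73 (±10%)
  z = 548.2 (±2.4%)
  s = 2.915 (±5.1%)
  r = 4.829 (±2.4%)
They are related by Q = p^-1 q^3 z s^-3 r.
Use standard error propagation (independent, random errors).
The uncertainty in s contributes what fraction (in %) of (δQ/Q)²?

18.9%

(δQ/Q)² = (-1·δp/p)² + (3·δq/q)² + (1·δz/z)² + (-3·δs/s)² + (1·δr/r)²
  p term: (-1×0.0950)² = 0.00903
  q term: (3×0.100)² = 0.0900
  z term: (1×0.0240)² = 0.000576
  s term: (-3×0.0510)² = 0.0234
  r term: (1×0.0240)² = 0.000576
Total = 0.124. Share from s = 0.0234/0.124 = 0.189.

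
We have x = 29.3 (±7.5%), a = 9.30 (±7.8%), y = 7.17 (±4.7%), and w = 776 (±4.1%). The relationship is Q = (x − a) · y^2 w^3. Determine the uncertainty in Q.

Let u = x − a = 20.0. δu = √(δx² + δa²) = √(4.83 + 0.526) = 2.31, so δu/u = 0.116.
Q is then a monomial in u, y, w:
δQ/Q = √((δu/u)² + (2·δy/y)² + (3·δw/w)²) = √(0.0134 + 0.00884 + 0.0151) = 0.193
Q = 4.8e+11, so δQ = 0.193 × 4.8e+11 = 9.29e+10.

9.29e+10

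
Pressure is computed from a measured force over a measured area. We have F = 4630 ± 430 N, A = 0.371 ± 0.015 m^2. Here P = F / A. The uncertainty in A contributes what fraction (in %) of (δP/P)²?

(δP/P)² = (1·δF/F)² + (-1·δA/A)²
  F term: (1×0.0929)² = 0.00863
  A term: (-1×0.0404)² = 0.00163
Total = 0.0103. Share from A = 0.00163/0.0103 = 0.159.

15.9%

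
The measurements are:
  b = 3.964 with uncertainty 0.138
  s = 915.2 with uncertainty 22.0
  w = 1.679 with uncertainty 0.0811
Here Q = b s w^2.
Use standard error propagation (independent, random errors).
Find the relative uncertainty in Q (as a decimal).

Q is a product of powers, so relative uncertainties combine in quadrature:
  (1·δb/b)² = (1×0.0348)² = 0.00121;  (1·δs/s)² = (1×0.0240)² = 0.000578;  (2·δw/w)² = (2×0.0483)² = 0.00933
δQ/Q = √(0.0111) = 0.105

0.105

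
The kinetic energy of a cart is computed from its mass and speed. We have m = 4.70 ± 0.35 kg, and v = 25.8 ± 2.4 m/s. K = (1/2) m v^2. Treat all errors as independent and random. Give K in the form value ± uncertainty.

K is a product of powers, so relative uncertainties combine in quadrature:
  (1·δm/m)² = (1×0.0745)² = 0.00555;  (2·δv/v)² = (2×0.0930)² = 0.0346
δK/K = √(0.0402) = 0.200
K = 1560 J, so δK = 0.200 × 1560 = 313 J.

1560 ± 313 J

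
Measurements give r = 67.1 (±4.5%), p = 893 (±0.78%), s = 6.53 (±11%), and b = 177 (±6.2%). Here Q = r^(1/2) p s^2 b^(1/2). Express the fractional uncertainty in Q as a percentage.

For a monomial Q ∝ r^(1/2), p, s^2, b^(1/2), fractional errors add in quadrature:
  (½·δr/r)² = (0.5×0.0450)² = 0.000506;  (1·δp/p)² = (1×0.00780)² = 6.08e-05;  (2·δs/s)² = (2×0.110)² = 0.0484;  (½·δb/b)² = (0.5×0.0620)² = 0.000961
δQ/Q = √(0.0499) = 0.223

22.3%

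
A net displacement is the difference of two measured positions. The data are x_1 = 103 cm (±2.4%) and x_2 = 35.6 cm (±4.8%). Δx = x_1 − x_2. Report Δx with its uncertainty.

67.4 ± 3.01 cm

Sums and differences: (δΔx)² = Σ (cᵢ δxᵢ)².
  (δx_1)² = 6.11;  (δx_2)² = 2.92
δΔx = √(9.03) = 3.01 cm
Δx = 67.4 cm.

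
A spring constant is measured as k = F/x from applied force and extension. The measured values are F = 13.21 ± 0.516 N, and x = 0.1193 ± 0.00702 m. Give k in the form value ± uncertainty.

Relative error in a monomial: (δk/k)² = Σ (nᵢ · δxᵢ/xᵢ)².
  (1·δF/F)² = (1×0.0391)² = 0.00153;  (-1·δx/x)² = (-1×0.0588)² = 0.00346
δk/k = √(0.00499) = 0.0706
k = 110.7 N/m, so δk = 0.0706 × 110.7 = 7.82 N/m.

110.7 ± 7.82 N/m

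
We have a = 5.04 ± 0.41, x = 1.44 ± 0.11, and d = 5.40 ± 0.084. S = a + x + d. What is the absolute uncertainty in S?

Absolute uncertainties add in quadrature for a linear combination:
  (δa)² = 0.168;  (δx)² = 0.0121;  (δd)² = 0.00706
δS = √(0.187) = 0.433

0.433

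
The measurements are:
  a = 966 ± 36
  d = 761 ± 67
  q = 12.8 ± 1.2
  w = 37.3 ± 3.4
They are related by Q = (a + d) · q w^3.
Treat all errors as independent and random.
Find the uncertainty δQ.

Let u = a + d = 1730. δu = √(δa² + δd²) = √(1300 + 4490) = 76.1, so δu/u = 0.0440.
Q is then a monomial in u, q, w:
δQ/Q = √((δu/u)² + (1·δq/q)² + (3·δw/w)²) = √(0.00194 + 0.00879 + 0.0748) = 0.292
Q = 1.15e+09, so δQ = 0.292 × 1.15e+09 = 3.35e+08.

3.35e+08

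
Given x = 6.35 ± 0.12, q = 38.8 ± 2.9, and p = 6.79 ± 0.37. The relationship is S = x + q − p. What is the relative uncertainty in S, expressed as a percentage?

S is a linear combination, so absolute uncertainties add in quadrature:
  (δx)² = 0.0144;  (δq)² = 8.41;  (δp)² = 0.137
δS = √(8.56) = 2.93
S = 38.4, so δS/S = 2.93/38.4 = 0.0763.

7.63%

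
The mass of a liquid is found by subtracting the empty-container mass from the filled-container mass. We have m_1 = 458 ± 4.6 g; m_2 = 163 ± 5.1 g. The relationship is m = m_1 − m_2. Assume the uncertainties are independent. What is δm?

Sums and differences: (δm)² = Σ (cᵢ δxᵢ)².
  (δm_1)² = 21.2;  (δm_2)² = 26.0
δm = √(47.2) = 6.87 g

6.87 g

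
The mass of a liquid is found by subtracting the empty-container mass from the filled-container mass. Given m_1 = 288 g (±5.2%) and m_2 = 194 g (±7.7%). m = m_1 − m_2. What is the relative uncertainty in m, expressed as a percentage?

For a sum/difference, combine absolute errors in quadrature:
  (δm_1)² = 224;  (δm_2)² = 223
δm = √(447) = 21.2 g
m = 94.0 g, so δm/m = 21.2/94.0 = 0.225.

22.5%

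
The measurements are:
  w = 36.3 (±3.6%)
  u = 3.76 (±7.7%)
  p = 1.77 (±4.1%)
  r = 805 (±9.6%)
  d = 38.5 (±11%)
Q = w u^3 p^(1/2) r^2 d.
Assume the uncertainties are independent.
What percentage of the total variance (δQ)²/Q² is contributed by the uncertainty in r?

35.4%

(δQ/Q)² = (1·δw/w)² + (3·δu/u)² + (½·δp/p)² + (2·δr/r)² + (1·δd/d)²
  w term: (1×0.0360)² = 0.00130
  u term: (3×0.0770)² = 0.0534
  p term: (0.5×0.0410)² = 0.000420
  r term: (2×0.0960)² = 0.0369
  d term: (1×0.110)² = 0.0121
Total = 0.104. Share from r = 0.0369/0.104 = 0.354.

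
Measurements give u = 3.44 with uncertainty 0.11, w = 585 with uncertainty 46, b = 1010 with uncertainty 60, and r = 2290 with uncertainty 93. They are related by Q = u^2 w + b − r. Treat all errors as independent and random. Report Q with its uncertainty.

5640 ± 710

Let p = u^2·w = 6920. δp/p = √((2·δu/u)² + (1·δw/w)²) = √(0.00409 + 0.00618) = 0.101, so δp = 702.
Q = p + b − r: δQ = √(δp² + δb² + δr²) = √(4.92e+05 + 3600 + 8650) = 710
Q = 5640.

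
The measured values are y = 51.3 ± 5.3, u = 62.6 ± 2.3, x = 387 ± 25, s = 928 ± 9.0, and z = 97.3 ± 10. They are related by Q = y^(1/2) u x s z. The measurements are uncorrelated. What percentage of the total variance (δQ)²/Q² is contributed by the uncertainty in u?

7.16%

(δQ/Q)² = (½·δy/y)² + (1·δu/u)² + (1·δx/x)² + (1·δs/s)² + (1·δz/z)²
  y term: (0.5×0.103)² = 0.00267
  u term: (1×0.0367)² = 0.00135
  x term: (1×0.0646)² = 0.00417
  s term: (1×0.00970)² = 9.41e-05
  z term: (1×0.103)² = 0.0106
Total = 0.0188. Share from u = 0.00135/0.0188 = 0.0716.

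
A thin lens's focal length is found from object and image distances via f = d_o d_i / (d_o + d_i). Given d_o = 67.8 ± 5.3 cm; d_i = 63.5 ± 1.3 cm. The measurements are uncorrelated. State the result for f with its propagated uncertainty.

∂f/∂d_o = (d_i/(d_o+d_i))² = 0.234;  ∂f/∂d_i = (d_o/(d_o+d_i))² = 0.267
δf = √((∂f/∂d_o · δd_o)² + (∂f/∂d_i · δd_i)²) = √(1.54 + 0.120) = 1.29 cm
f = 32.8 cm.

32.8 ± 1.29 cm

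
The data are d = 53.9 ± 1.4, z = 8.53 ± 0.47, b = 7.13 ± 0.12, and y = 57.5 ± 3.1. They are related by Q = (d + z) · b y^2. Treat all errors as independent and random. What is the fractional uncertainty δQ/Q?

0.112

Let u = d + z = 62.4. δu = √(δd² + δz²) = √(1.96 + 0.221) = 1.48, so δu/u = 0.0237.
Q is then a monomial in u, b, y:
δQ/Q = √((δu/u)² + (1·δb/b)² + (2·δy/y)²) = √(0.000560 + 0.000283 + 0.0116) = 0.112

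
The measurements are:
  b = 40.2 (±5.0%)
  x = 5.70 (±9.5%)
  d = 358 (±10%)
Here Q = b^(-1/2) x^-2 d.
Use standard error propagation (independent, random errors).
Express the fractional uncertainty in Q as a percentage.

21.6%

Q is a product of powers, so relative uncertainties combine in quadrature:
  (−½·δb/b)² = (-0.5×0.0500)² = 0.000625;  (-2·δx/x)² = (-2×0.0950)² = 0.0361;  (1·δd/d)² = (1×0.100)² = 0.0100
δQ/Q = √(0.0467) = 0.216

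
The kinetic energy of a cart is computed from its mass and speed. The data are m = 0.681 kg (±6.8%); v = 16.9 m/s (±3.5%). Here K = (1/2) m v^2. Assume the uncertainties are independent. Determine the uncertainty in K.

9.49 J

Since K is a product/quotient, work with relative uncertainties:
  (1·δm/m)² = (1×0.0680)² = 0.00462;  (2·δv/v)² = (2×0.0350)² = 0.00490
δK/K = √(0.00952) = 0.0976
K = 97.3 J, so δK = 0.0976 × 97.3 = 9.49 J.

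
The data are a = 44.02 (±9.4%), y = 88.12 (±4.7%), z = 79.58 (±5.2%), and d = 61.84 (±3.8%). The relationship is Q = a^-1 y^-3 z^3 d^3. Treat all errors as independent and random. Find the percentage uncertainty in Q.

Products/powers → add relative errors in quadrature, weighted by exponent:
  (-1·δa/a)² = (-1×0.0940)² = 0.00884;  (-3·δy/y)² = (-3×0.0470)² = 0.0199;  (3·δz/z)² = (3×0.0520)² = 0.0243;  (3·δd/d)² = (3×0.0380)² = 0.0130
δQ/Q = √(0.0660) = 0.257

25.7%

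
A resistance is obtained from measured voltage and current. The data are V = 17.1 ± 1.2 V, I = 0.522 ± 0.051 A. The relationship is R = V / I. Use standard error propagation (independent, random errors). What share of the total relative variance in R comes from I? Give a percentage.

(δR/R)² = (1·δV/V)² + (-1·δI/I)²
  V term: (1×0.0702)² = 0.00492
  I term: (-1×0.0977)² = 0.00955
Total = 0.0145. Share from I = 0.00955/0.0145 = 0.660.

66.0%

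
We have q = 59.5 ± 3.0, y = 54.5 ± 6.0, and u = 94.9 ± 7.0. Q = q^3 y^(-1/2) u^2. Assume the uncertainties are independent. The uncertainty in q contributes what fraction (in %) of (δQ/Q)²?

48.0%

(δQ/Q)² = (3·δq/q)² + (−½·δy/y)² + (2·δu/u)²
  q term: (3×0.0504)² = 0.0229
  y term: (-0.5×0.110)² = 0.00303
  u term: (2×0.0738)² = 0.0218
Total = 0.0477. Share from q = 0.0229/0.0477 = 0.480.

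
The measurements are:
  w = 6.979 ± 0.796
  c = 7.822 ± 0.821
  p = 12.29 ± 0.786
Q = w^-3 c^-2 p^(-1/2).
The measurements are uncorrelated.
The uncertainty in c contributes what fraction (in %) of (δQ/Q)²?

27.2%

(δQ/Q)² = (-3·δw/w)² + (-2·δc/c)² + (−½·δp/p)²
  w term: (-3×0.114)² = 0.117
  c term: (-2×0.105)² = 0.0441
  p term: (-0.5×0.0640)² = 0.00102
Total = 0.162. Share from c = 0.0441/0.162 = 0.272.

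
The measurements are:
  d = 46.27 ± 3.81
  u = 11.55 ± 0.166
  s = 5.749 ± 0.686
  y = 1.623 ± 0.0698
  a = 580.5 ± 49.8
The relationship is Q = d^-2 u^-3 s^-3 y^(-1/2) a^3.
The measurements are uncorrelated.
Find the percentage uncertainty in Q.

47.3%

Products/powers → add relative errors in quadrature, weighted by exponent:
  (-2·δd/d)² = (-2×0.0823)² = 0.0271;  (-3·δu/u)² = (-3×0.0144)² = 0.00186;  (-3·δs/s)² = (-3×0.119)² = 0.128;  (−½·δy/y)² = (-0.5×0.0430)² = 0.000462;  (3·δa/a)² = (3×0.0858)² = 0.0662
δQ/Q = √(0.224) = 0.473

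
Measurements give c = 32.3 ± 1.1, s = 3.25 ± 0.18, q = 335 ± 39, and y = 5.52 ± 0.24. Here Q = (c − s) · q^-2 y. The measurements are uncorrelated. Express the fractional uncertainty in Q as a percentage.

Let u = c − s = 29.0. δu = √(δc² + δs²) = √(1.21 + 0.0324) = 1.11, so δu/u = 0.0384.
Q is then a monomial in u, q, y:
δQ/Q = √((δu/u)² + (-2·δq/q)² + (1·δy/y)²) = √(0.00147 + 0.0542 + 0.00189) = 0.240

24.0%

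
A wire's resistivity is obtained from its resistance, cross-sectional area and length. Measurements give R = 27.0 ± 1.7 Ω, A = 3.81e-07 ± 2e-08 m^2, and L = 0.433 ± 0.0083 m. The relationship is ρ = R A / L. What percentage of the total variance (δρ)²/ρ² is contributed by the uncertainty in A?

(δρ/ρ)² = (1·δR/R)² + (1·δA/A)² + (-1·δL/L)²
  R term: (1×0.0630)² = 0.00396
  A term: (1×0.0525)² = 0.00276
  L term: (-1×0.0192)² = 0.000367
Total = 0.00709. Share from A = 0.00276/0.00709 = 0.389.

38.9%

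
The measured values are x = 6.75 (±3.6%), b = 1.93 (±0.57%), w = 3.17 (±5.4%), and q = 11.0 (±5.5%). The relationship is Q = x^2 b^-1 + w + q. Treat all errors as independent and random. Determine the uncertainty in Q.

1.82

Let p = x^2·b^-1 = 23.6. δp/p = √((2·δx/x)² + (-1·δb/b)²) = √(0.00518 + 3.25e-05) = 0.0722, so δp = 1.71.
Q = p + w + q: δQ = √(δp² + δw² + δq²) = √(2.91 + 0.0293 + 0.366) = 1.82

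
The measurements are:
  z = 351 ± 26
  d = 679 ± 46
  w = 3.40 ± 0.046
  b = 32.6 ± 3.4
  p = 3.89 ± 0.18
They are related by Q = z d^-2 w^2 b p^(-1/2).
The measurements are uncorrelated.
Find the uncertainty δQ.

0.0276

Since Q is a product/quotient, work with relative uncertainties:
  (1·δz/z)² = (1×0.0741)² = 0.00549;  (-2·δd/d)² = (-2×0.0677)² = 0.0184;  (2·δw/w)² = (2×0.0135)² = 0.000732;  (1·δb/b)² = (1×0.104)² = 0.0109;  (−½·δp/p)² = (-0.5×0.0463)² = 0.000535
δQ/Q = √(0.0360) = 0.190
Q = 0.145, so δQ = 0.190 × 0.145 = 0.0276.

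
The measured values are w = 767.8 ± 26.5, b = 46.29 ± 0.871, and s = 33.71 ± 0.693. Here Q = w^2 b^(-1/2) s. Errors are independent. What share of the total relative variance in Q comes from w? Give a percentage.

90.3%

(δQ/Q)² = (2·δw/w)² + (−½·δb/b)² + (1·δs/s)²
  w term: (2×0.0345)² = 0.00476
  b term: (-0.5×0.0188)² = 8.85e-05
  s term: (1×0.0206)² = 0.000423
Total = 0.00528. Share from w = 0.00476/0.00528 = 0.903.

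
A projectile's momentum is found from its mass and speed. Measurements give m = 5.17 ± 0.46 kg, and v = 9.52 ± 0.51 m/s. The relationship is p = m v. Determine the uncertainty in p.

5.11 kg·m/s

For a monomial p ∝ m, v, fractional errors add in quadrature:
  (1·δm/m)² = (1×0.0890)² = 0.00792;  (1·δv/v)² = (1×0.0536)² = 0.00287
δp/p = √(0.0108) = 0.104
p = 49.2 kg·m/s, so δp = 0.104 × 49.2 = 5.11 kg·m/s.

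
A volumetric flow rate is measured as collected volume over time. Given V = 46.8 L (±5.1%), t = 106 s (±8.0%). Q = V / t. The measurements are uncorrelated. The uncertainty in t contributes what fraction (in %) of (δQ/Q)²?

(δQ/Q)² = (1·δV/V)² + (-1·δt/t)²
  V term: (1×0.0510)² = 0.00260
  t term: (-1×0.0800)² = 0.00640
Total = 0.00900. Share from t = 0.00640/0.00900 = 0.711.

71.1%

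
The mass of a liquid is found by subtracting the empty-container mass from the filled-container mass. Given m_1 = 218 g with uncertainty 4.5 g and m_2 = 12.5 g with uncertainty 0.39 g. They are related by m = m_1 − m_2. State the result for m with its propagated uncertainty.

Sums and differences: (δm)² = Σ (cᵢ δxᵢ)².
  (δm_1)² = 20.2;  (δm_2)² = 0.152
δm = √(20.4) = 4.52 g
m = 206 g.

206 ± 4.52 g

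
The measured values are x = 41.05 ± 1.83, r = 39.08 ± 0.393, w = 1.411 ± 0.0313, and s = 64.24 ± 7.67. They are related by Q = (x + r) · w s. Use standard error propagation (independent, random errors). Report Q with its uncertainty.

7263 ± 898

Let u = x + r = 80.13. δu = √(δx² + δr²) = √(3.35 + 0.154) = 1.87, so δu/u = 0.0234.
Q is then a monomial in u, w, s:
δQ/Q = √((δu/u)² + (1·δw/w)² + (1·δs/s)²) = √(0.000546 + 0.000492 + 0.0143) = 0.124
Q = 7263, so δQ = 0.124 × 7263 = 898.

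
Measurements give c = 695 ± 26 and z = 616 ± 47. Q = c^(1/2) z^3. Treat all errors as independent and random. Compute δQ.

Each factor contributes (exponent × relative error)² to (δQ/Q)²:
  (½·δc/c)² = (0.5×0.0374)² = 0.000350;  (3·δz/z)² = (3×0.0763)² = 0.0524
δQ/Q = √(0.0527) = 0.230
Q = 6.16e+09, so δQ = 0.230 × 6.16e+09 = 1.42e+09.

1.42e+09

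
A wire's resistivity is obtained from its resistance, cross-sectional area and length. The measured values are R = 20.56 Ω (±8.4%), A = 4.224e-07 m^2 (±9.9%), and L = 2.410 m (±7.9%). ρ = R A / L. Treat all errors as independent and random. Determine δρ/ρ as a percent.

Products/powers → add relative errors in quadrature, weighted by exponent:
  (1·δR/R)² = (1×0.0840)² = 0.00706;  (1·δA/A)² = (1×0.0990)² = 0.00980;  (-1·δL/L)² = (-1×0.0790)² = 0.00624
δρ/ρ = √(0.0231) = 0.152

15.2%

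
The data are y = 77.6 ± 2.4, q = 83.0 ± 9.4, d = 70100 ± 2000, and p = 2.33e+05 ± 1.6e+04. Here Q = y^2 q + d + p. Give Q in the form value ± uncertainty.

(8.03 ± 0.665) × 10^5

Let w = y^2·q = 5e+05. δw/w = √((2·δy/y)² + (1·δq/q)²) = √(0.00383 + 0.0128) = 0.129, so δw = 64500.
Q = w + d + p: δQ = √(δw² + δd² + δp²) = √(4.16e+09 + 4e+06 + 2.56e+08) = 66500
Q = 8.03e+05.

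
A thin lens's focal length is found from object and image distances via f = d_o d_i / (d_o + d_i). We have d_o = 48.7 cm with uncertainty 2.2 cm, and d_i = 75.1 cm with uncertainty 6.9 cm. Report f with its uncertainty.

∂f/∂d_o = (d_i/(d_o+d_i))² = 0.368;  ∂f/∂d_i = (d_o/(d_o+d_i))² = 0.155
δf = √((∂f/∂d_o · δd_o)² + (∂f/∂d_i · δd_i)²) = √(0.655 + 1.14) = 1.34 cm
f = 29.5 cm.

29.5 ± 1.34 cm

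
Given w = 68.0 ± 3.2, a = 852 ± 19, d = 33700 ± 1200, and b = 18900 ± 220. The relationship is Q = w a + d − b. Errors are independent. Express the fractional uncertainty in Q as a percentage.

4.47%

Let p = w·a = 57900. δp/p = √((1·δw/w)² + (1·δa/a)²) = √(0.00221 + 0.000497) = 0.0521, so δp = 3020.
Q = p + d − b: δQ = √(δp² + δd² + δb²) = √(9.1e+06 + 1.44e+06 + 48400) = 3250
Q = 72700, so δQ/Q = 3250/72700 = 0.0447.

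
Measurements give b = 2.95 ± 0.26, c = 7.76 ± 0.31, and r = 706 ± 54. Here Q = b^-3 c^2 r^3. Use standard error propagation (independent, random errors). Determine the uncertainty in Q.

2.96e+08

Relative error in a monomial: (δQ/Q)² = Σ (nᵢ · δxᵢ/xᵢ)².
  (-3·δb/b)² = (-3×0.0881)² = 0.0699;  (2·δc/c)² = (2×0.0399)² = 0.00638;  (3·δr/r)² = (3×0.0765)² = 0.0527
δQ/Q = √(0.129) = 0.359
Q = 8.25e+08, so δQ = 0.359 × 8.25e+08 = 2.96e+08.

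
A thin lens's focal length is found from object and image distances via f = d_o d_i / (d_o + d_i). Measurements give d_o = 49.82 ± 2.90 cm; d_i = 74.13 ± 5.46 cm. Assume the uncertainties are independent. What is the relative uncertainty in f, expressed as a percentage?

4.57%

∂f/∂d_o = (d_i/(d_o+d_i))² = 0.358;  ∂f/∂d_i = (d_o/(d_o+d_i))² = 0.162
δf = √((∂f/∂d_o · δd_o)² + (∂f/∂d_i · δd_i)²) = √(1.08 + 0.778) = 1.36 cm
f = 29.80 cm, so δf/f = 1.36/29.80 = 0.0457.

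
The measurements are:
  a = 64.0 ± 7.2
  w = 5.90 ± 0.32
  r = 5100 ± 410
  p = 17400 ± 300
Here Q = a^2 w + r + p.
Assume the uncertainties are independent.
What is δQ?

Let h = a^2·w = 24200. δh/h = √((2·δa/a)² + (1·δw/w)²) = √(0.0506 + 0.00294) = 0.231, so δh = 5590.
Q = h + r + p: δQ = √(δh² + δr² + δp²) = √(3.13e+07 + 1.68e+05 + 90000) = 5620

5620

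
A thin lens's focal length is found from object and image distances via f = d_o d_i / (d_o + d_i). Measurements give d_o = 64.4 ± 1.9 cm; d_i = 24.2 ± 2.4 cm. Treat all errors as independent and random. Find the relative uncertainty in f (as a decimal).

∂f/∂d_o = (d_i/(d_o+d_i))² = 0.0746;  ∂f/∂d_i = (d_o/(d_o+d_i))² = 0.528
δf = √((∂f/∂d_o · δd_o)² + (∂f/∂d_i · δd_i)²) = √(0.0201 + 1.61) = 1.28 cm
f = 17.6 cm, so δf/f = 1.28/17.6 = 0.0725.

0.0725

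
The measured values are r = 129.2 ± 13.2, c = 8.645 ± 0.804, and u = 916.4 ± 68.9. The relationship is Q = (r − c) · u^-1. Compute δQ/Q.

Let w = r − c = 120.6. δw = √(δr² + δc²) = √(174 + 0.646) = 13.2, so δw/w = 0.110.
Q is then a monomial in w, u:
δQ/Q = √((δw/w)² + (-1·δu/u)²) = √(0.0120 + 0.00565) = 0.133

0.133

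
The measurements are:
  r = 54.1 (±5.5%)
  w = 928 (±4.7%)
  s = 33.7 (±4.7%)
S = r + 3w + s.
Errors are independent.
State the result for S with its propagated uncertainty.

S is a linear combination, so absolute uncertainties add in quadrature:
  (δr)² = 8.85;  (3·δw)² = 17100;  (δs)² = 2.51
δS = √(17100) = 131
S = 2870.

2870 ± 131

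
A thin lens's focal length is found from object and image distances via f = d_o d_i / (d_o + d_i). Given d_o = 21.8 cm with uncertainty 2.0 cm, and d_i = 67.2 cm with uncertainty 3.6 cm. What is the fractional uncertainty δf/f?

∂f/∂d_o = (d_i/(d_o+d_i))² = 0.570;  ∂f/∂d_i = (d_o/(d_o+d_i))² = 0.0600
δf = √((∂f/∂d_o · δd_o)² + (∂f/∂d_i · δd_i)²) = √(1.30 + 0.0467) = 1.16 cm
f = 16.5 cm, so δf/f = 1.16/16.5 = 0.0705.

0.0705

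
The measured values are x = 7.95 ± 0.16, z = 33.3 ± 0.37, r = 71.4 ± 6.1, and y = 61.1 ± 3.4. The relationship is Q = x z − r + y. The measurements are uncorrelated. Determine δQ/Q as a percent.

Let p = x·z = 265. δp/p = √((1·δx/x)² + (1·δz/z)²) = √(0.000405 + 0.000123) = 0.0230, so δp = 6.09.
Q = p − r + y: δQ = √(δp² + δr² + δy²) = √(37.0 + 37.2 + 11.6) = 9.26
Q = 254, so δQ/Q = 9.26/254 = 0.0364.

3.64%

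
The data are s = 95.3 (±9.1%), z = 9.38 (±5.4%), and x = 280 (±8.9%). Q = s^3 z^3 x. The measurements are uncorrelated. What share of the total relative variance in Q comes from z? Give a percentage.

(δQ/Q)² = (3·δs/s)² + (3·δz/z)² + (1·δx/x)²
  s term: (3×0.0910)² = 0.0745
  z term: (3×0.0540)² = 0.0262
  x term: (1×0.0890)² = 0.00792
Total = 0.109. Share from z = 0.0262/0.109 = 0.241.

24.1%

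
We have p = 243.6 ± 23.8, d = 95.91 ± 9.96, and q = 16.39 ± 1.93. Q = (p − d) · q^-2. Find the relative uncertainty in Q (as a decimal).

0.293

Let u = p − d = 147.7. δu = √(δp² + δd²) = √(566 + 99.2) = 25.8, so δu/u = 0.175.
Q is then a monomial in u, q:
δQ/Q = √((δu/u)² + (-2·δq/q)²) = √(0.0305 + 0.0555) = 0.293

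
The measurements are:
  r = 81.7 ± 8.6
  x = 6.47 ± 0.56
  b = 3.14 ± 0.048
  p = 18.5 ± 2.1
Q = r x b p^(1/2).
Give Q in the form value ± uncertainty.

Products/powers → add relative errors in quadrature, weighted by exponent:
  (1·δr/r)² = (1×0.105)² = 0.0111;  (1·δx/x)² = (1×0.0866)² = 0.00749;  (1·δb/b)² = (1×0.0153)² = 0.000234;  (½·δp/p)² = (0.5×0.114)² = 0.00322
δQ/Q = √(0.0220) = 0.148
Q = 7140, so δQ = 0.148 × 7140 = 1060.

7140 ± 1060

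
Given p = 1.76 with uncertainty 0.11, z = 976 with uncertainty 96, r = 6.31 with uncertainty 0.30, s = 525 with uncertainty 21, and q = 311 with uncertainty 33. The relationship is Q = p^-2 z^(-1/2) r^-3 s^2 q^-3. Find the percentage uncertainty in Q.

Q is a product of powers, so relative uncertainties combine in quadrature:
  (-2·δp/p)² = (-2×0.0625)² = 0.0156;  (−½·δz/z)² = (-0.5×0.0984)² = 0.00242;  (-3·δr/r)² = (-3×0.0475)² = 0.0203;  (2·δs/s)² = (2×0.0400)² = 0.00640;  (-3·δq/q)² = (-3×0.106)² = 0.101
δQ/Q = √(0.146) = 0.382

38.2%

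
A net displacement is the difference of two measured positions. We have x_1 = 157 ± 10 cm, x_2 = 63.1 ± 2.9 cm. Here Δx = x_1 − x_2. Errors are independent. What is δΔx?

Absolute uncertainties add in quadrature for a linear combination:
  (δx_1)² = 100;  (δx_2)² = 8.41
δΔx = √(108) = 10.4 cm

10.4 cm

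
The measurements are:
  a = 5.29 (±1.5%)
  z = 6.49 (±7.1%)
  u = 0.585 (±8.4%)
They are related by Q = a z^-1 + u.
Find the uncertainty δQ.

Let p = a·z^-1 = 0.815. δp/p = √((1·δa/a)² + (-1·δz/z)²) = √(0.000225 + 0.00504) = 0.0726, so δp = 0.0591.
Q = p + u: δQ = √(δp² + δu²) = √(0.00350 + 0.00241) = 0.0769

0.0769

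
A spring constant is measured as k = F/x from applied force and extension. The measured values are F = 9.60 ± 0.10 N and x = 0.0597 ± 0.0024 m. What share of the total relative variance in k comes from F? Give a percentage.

(δk/k)² = (1·δF/F)² + (-1·δx/x)²
  F term: (1×0.0104)² = 0.000109
  x term: (-1×0.0402)² = 0.00162
Total = 0.00172. Share from F = 0.000109/0.00172 = 0.0629.

6.29%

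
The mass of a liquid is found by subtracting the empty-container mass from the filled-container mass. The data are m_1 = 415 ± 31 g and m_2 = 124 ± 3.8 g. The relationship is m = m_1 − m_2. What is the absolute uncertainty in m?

31.2 g

Absolute uncertainties add in quadrature for a linear combination:
  (δm_1)² = 961;  (δm_2)² = 14.4
δm = √(975) = 31.2 g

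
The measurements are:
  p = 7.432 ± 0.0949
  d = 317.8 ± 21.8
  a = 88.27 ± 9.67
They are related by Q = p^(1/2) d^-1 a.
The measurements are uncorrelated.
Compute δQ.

Products/powers → add relative errors in quadrature, weighted by exponent:
  (½·δp/p)² = (0.5×0.0128)² = 4.08e-05;  (-1·δd/d)² = (-1×0.0686)² = 0.00471;  (1·δa/a)² = (1×0.110)² = 0.0120
δQ/Q = √(0.0167) = 0.129
Q = 0.7572, so δQ = 0.129 × 0.7572 = 0.0980.

0.0980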